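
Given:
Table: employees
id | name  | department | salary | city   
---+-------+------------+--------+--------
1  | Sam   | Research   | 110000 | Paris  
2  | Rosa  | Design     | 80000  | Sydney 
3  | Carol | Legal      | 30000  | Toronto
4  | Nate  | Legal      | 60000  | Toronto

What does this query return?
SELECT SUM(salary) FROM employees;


SUM(salary) = 110000 + 80000 + 30000 + 60000 = 280000

280000


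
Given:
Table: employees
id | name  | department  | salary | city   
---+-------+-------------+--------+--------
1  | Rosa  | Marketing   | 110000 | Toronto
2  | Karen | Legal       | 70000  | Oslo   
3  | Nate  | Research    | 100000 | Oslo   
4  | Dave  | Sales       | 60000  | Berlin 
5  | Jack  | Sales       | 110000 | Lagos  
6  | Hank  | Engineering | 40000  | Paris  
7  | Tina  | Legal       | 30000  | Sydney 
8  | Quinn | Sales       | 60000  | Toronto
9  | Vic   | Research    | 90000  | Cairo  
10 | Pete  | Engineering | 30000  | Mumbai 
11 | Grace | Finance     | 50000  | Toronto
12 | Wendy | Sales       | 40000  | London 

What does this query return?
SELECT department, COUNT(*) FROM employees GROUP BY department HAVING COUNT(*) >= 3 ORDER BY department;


Groups with count >= 3:
  Sales: 4 -> PASS
  Engineering: 2 -> filtered out
  Finance: 1 -> filtered out
  Legal: 2 -> filtered out
  Marketing: 1 -> filtered out
  Research: 2 -> filtered out


1 groups:
Sales, 4


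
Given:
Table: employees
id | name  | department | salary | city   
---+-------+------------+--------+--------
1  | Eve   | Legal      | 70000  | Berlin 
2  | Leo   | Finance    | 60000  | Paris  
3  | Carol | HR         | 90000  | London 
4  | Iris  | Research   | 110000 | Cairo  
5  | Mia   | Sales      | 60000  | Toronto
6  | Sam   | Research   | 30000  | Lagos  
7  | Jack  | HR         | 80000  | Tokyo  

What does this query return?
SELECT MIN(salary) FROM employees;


Salaries: 70000, 60000, 90000, 110000, 60000, 30000, 80000
MIN = 30000

30000


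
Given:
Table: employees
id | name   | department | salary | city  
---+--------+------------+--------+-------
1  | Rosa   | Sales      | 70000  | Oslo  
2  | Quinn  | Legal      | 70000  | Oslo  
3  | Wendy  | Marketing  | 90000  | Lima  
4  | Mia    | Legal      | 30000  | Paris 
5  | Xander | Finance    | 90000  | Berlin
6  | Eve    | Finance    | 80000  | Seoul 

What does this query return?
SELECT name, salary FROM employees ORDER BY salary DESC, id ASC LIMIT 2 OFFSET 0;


Sort by salary DESC (id ASC tiebreak), then skip 0 and take 2
Rows 1 through 2

2 rows:
Wendy, 90000
Xander, 90000


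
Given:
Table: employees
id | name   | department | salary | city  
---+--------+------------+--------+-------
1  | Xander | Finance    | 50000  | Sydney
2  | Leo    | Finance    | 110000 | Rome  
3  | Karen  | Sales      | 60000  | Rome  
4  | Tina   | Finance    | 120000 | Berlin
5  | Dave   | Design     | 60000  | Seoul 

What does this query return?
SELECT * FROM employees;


SELECT * returns all 5 rows with all columns

5 rows:
1, Xander, Finance, 50000, Sydney
2, Leo, Finance, 110000, Rome
3, Karen, Sales, 60000, Rome
4, Tina, Finance, 120000, Berlin
5, Dave, Design, 60000, Seoul


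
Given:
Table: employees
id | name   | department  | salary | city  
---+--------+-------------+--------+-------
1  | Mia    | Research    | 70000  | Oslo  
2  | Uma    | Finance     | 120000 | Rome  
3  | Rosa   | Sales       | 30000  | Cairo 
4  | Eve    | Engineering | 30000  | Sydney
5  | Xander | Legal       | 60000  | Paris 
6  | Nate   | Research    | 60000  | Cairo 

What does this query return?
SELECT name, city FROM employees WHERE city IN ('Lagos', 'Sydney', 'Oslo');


Filtering: city IN ('Lagos', 'Sydney', 'Oslo')
Matching: 2 rows

2 rows:
Mia, Oslo
Eve, Sydney


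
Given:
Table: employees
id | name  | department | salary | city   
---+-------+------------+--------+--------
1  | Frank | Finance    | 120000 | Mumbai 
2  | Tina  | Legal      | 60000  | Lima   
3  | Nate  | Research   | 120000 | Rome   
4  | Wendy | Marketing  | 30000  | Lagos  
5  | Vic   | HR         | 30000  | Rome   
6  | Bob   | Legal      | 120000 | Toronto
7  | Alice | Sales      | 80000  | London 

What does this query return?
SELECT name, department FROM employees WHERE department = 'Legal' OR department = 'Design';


Filtering: department = 'Legal' OR 'Design'
Matching: 2 rows

2 rows:
Tina, Legal
Bob, Legal


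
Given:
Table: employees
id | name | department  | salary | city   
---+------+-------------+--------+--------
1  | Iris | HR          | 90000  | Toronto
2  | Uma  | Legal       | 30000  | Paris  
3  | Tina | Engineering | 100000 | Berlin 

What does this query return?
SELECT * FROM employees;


SELECT * returns all 3 rows with all columns

3 rows:
1, Iris, HR, 90000, Toronto
2, Uma, Legal, 30000, Paris
3, Tina, Engineering, 100000, Berlin


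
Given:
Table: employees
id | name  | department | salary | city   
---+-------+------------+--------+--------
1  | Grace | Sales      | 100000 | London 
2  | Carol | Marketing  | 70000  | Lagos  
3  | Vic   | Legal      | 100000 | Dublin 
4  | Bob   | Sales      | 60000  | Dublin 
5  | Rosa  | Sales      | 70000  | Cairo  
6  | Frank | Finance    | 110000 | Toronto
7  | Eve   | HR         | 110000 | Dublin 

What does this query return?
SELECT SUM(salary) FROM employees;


SUM(salary) = 100000 + 70000 + 100000 + 60000 + 70000 + 110000 + 110000 = 620000

620000


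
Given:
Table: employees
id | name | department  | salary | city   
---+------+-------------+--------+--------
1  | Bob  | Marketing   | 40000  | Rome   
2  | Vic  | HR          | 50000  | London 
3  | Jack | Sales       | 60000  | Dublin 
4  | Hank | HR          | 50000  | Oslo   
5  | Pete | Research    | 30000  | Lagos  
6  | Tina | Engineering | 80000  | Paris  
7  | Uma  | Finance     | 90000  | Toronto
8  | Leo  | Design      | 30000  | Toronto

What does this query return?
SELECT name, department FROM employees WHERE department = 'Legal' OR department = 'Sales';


Filtering: department = 'Legal' OR 'Sales'
Matching: 1 rows

1 rows:
Jack, Sales


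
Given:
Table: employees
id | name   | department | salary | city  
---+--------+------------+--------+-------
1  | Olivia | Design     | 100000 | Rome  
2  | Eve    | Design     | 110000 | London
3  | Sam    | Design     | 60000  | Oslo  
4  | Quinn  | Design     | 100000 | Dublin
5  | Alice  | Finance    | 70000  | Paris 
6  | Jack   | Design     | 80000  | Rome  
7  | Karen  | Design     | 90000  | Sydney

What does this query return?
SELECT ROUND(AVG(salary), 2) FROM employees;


SUM(salary) = 610000
COUNT = 7
ROUND(AVG, 2) = ROUND(610000 / 7, 2) = 87142.86

87142.86


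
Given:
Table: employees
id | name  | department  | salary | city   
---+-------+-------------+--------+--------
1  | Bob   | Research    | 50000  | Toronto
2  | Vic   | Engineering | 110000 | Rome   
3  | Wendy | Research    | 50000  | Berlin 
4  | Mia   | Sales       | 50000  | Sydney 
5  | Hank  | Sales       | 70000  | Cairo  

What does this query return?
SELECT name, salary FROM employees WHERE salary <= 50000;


Filtering: salary <= 50000
Matching: 3 rows

3 rows:
Bob, 50000
Wendy, 50000
Mia, 50000


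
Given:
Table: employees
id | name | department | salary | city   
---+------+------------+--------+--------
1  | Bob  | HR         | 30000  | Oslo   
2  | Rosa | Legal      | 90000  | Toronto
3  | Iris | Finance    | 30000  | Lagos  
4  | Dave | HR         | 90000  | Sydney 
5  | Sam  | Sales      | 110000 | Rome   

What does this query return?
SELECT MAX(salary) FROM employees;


Salaries: 30000, 90000, 30000, 90000, 110000
MAX = 110000

110000


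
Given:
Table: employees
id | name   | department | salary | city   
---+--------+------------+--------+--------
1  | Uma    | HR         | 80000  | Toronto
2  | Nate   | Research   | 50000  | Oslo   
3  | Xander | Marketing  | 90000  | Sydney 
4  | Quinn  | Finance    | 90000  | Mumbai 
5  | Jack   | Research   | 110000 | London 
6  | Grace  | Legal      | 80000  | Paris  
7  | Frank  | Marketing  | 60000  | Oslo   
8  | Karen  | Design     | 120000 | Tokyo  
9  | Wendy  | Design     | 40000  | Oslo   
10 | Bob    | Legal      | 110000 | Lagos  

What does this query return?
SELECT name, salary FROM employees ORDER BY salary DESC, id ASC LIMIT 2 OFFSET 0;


Sort by salary DESC (id ASC tiebreak), then skip 0 and take 2
Rows 1 through 2

2 rows:
Karen, 120000
Jack, 110000


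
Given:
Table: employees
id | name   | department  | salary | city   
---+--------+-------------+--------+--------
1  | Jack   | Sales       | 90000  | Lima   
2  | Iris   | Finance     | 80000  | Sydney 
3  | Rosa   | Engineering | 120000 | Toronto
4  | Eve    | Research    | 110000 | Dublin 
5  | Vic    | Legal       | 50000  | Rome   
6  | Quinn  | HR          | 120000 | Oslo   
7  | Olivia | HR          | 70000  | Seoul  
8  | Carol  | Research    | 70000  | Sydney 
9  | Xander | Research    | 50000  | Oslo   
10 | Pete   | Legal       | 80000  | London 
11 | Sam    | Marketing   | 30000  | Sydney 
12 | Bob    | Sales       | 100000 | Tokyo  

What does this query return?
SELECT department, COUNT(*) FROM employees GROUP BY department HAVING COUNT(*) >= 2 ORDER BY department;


Groups with count >= 2:
  HR: 2 -> PASS
  Legal: 2 -> PASS
  Research: 3 -> PASS
  Sales: 2 -> PASS
  Engineering: 1 -> filtered out
  Finance: 1 -> filtered out
  Marketing: 1 -> filtered out


4 groups:
HR, 2
Legal, 2
Research, 3
Sales, 2


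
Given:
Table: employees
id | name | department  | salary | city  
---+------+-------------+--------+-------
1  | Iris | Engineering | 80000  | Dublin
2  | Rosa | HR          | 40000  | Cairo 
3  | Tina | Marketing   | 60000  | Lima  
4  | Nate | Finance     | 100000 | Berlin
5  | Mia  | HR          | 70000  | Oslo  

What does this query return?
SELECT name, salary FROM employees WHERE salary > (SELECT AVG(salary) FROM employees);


Subquery: AVG(salary) = 70000.0
Filtering: salary > 70000.0
  Iris (80000) -> MATCH
  Nate (100000) -> MATCH


2 rows:
Iris, 80000
Nate, 100000


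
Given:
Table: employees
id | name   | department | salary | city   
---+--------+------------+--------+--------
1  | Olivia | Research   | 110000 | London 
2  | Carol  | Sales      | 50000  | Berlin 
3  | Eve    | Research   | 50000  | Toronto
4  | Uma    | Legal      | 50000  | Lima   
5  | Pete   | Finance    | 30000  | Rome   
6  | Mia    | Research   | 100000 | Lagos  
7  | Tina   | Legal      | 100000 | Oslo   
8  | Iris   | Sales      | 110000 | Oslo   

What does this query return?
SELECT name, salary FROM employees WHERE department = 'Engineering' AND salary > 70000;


Filtering: department = 'Engineering' AND salary > 70000
Matching: 0 rows

Empty result set (0 rows)


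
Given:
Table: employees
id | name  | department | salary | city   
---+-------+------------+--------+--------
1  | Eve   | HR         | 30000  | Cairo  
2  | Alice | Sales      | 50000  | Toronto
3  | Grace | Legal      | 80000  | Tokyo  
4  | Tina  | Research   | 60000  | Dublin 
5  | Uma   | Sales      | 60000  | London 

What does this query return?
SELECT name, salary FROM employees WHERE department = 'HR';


Filtering: department = 'HR'
Matching rows: 1

1 rows:
Eve, 30000


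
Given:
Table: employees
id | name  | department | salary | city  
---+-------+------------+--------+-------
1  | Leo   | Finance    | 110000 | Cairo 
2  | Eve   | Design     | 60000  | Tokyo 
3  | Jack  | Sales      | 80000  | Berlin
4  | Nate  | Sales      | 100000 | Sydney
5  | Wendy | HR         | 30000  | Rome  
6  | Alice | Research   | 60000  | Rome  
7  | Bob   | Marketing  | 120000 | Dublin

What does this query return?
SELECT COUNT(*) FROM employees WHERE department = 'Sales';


Counting rows where department = 'Sales'
  Jack -> MATCH
  Nate -> MATCH


2


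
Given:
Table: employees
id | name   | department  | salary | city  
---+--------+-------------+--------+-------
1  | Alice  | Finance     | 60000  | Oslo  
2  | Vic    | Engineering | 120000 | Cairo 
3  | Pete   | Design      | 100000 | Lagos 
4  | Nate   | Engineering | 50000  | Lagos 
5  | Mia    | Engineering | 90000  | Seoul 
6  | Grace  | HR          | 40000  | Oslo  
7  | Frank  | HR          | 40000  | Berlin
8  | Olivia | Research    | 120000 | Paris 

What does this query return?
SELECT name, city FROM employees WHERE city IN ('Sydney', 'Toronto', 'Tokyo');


Filtering: city IN ('Sydney', 'Toronto', 'Tokyo')
Matching: 0 rows

Empty result set (0 rows)


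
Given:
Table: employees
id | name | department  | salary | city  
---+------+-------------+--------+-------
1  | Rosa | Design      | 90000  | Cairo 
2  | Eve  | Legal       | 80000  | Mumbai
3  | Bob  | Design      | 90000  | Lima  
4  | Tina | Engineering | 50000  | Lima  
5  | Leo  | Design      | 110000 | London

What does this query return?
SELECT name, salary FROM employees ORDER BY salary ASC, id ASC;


Sorting by salary ASC, then id ASC for ties

5 rows:
Tina, 50000
Eve, 80000
Rosa, 90000
Bob, 90000
Leo, 110000


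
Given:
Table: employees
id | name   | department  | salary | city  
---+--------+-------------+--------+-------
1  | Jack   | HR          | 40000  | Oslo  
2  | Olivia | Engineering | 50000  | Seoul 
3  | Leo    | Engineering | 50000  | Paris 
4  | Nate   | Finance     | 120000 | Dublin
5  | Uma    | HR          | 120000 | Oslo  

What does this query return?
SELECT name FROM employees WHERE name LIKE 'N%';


LIKE 'N%' matches names starting with 'N'
Matching: 1

1 rows:
Nate


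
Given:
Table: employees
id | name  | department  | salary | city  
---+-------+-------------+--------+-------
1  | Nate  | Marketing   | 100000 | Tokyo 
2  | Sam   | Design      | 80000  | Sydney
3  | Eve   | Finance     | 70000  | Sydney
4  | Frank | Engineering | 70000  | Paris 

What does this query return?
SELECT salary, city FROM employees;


Projecting columns: salary, city

4 rows:
100000, Tokyo
80000, Sydney
70000, Sydney
70000, Paris


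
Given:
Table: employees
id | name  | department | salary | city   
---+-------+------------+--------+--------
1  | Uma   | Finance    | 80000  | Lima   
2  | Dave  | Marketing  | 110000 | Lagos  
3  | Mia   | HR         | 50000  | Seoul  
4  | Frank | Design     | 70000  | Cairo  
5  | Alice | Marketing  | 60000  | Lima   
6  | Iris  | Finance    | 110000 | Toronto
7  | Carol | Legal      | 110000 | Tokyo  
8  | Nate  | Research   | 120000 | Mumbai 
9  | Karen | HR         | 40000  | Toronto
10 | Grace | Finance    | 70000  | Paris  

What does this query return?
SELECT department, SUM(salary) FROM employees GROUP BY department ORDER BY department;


Summing salary within each department:
  Design: 70000 = 70000
  Finance: 80000 + 110000 + 70000 = 260000
  HR: 50000 + 40000 = 90000
  Legal: 110000 = 110000
  Marketing: 110000 + 60000 = 170000
  Research: 120000 = 120000


6 groups:
Design, 70000
Finance, 260000
HR, 90000
Legal, 110000
Marketing, 170000
Research, 120000


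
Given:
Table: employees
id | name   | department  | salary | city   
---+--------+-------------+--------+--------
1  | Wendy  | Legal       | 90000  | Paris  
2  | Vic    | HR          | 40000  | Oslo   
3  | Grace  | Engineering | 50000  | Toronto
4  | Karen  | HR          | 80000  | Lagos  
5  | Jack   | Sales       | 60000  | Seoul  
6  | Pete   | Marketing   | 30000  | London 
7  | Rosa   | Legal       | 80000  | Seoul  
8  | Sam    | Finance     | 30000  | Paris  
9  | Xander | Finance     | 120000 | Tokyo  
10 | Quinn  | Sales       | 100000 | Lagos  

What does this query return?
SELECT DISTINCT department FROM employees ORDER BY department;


All 'department' values (row order): Legal, HR, Engineering, HR, Sales, Marketing, Legal, Finance, Finance, Sales
Removing duplicates leaves 6 unique value(s).

6 values:
Engineering
Finance
HR
Legal
Marketing
Sales


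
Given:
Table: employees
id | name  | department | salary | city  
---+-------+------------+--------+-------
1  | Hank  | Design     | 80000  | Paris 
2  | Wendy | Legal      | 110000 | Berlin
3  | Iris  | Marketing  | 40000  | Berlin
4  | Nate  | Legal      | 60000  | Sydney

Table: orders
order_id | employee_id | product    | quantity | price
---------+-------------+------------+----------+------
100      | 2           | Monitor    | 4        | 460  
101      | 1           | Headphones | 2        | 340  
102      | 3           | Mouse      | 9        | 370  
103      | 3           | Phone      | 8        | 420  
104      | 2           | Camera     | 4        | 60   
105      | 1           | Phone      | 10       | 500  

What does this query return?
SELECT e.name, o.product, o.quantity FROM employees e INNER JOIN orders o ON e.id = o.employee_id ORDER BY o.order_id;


Joining employees.id = orders.employee_id:
  employee Wendy (id=2) -> order Monitor
  employee Hank (id=1) -> order Headphones
  employee Iris (id=3) -> order Mouse
  employee Iris (id=3) -> order Phone
  employee Wendy (id=2) -> order Camera
  employee Hank (id=1) -> order Phone


6 rows:
Wendy, Monitor, 4
Hank, Headphones, 2
Iris, Mouse, 9
Iris, Phone, 8
Wendy, Camera, 4
Hank, Phone, 10


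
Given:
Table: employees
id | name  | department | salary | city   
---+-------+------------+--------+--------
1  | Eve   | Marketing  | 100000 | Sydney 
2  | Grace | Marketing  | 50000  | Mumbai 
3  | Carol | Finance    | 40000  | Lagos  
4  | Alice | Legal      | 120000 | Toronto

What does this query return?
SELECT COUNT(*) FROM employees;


COUNT(*) counts all rows

4


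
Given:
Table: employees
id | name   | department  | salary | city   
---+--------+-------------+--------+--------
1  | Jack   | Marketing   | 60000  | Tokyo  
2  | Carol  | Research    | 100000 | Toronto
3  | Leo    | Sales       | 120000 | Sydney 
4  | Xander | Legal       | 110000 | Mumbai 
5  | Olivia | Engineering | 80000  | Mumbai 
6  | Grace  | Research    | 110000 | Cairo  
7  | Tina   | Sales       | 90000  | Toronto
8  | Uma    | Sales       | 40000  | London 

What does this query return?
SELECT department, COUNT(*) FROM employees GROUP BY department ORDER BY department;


Assigning each row to its department group:
  Jack -> Marketing
  Carol -> Research
  Leo -> Sales
  Xander -> Legal
  Olivia -> Engineering
  Grace -> Research
  Tina -> Sales
  Uma -> Sales


5 groups:
Engineering, 1
Legal, 1
Marketing, 1
Research, 2
Sales, 3


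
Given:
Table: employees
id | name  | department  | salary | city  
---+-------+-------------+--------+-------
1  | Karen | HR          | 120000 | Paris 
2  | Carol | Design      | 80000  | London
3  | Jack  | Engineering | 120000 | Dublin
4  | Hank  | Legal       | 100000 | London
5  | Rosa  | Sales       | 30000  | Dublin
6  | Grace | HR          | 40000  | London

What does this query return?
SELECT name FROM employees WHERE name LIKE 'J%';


LIKE 'J%' matches names starting with 'J'
Matching: 1

1 rows:
Jack


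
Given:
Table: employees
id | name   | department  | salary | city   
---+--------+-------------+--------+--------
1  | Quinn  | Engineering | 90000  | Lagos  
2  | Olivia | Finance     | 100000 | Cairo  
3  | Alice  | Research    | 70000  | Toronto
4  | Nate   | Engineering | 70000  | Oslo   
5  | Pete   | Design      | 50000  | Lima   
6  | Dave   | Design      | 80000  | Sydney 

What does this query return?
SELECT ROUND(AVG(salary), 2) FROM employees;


SUM(salary) = 460000
COUNT = 6
ROUND(AVG, 2) = ROUND(460000 / 6, 2) = 76666.67

76666.67


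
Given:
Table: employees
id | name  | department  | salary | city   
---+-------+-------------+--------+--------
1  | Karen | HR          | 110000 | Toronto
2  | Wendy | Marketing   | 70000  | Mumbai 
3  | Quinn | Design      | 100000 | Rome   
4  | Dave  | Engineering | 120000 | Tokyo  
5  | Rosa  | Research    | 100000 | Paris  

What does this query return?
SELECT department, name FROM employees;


Projecting columns: department, name

5 rows:
HR, Karen
Marketing, Wendy
Design, Quinn
Engineering, Dave
Research, Rosa


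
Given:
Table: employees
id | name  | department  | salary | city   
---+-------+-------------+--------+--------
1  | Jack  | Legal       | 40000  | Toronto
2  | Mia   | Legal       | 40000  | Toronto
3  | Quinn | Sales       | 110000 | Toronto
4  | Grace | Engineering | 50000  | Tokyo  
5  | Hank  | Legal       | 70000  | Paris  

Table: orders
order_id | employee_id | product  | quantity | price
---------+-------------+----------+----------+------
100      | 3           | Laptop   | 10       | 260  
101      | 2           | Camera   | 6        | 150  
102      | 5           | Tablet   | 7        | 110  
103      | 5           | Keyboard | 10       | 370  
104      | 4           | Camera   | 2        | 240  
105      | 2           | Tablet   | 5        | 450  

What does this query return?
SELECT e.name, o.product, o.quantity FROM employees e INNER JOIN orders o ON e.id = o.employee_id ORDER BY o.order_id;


Joining employees.id = orders.employee_id:
  employee Quinn (id=3) -> order Laptop
  employee Mia (id=2) -> order Camera
  employee Hank (id=5) -> order Tablet
  employee Hank (id=5) -> order Keyboard
  employee Grace (id=4) -> order Camera
  employee Mia (id=2) -> order Tablet


6 rows:
Quinn, Laptop, 10
Mia, Camera, 6
Hank, Tablet, 7
Hank, Keyboard, 10
Grace, Camera, 2
Mia, Tablet, 5


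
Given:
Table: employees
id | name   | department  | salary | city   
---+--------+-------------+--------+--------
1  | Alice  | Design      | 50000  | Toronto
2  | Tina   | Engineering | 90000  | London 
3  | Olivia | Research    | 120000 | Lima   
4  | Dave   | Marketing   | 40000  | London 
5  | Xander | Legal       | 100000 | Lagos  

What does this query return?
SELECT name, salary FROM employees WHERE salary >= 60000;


Filtering: salary >= 60000
Matching: 3 rows

3 rows:
Tina, 90000
Olivia, 120000
Xander, 100000


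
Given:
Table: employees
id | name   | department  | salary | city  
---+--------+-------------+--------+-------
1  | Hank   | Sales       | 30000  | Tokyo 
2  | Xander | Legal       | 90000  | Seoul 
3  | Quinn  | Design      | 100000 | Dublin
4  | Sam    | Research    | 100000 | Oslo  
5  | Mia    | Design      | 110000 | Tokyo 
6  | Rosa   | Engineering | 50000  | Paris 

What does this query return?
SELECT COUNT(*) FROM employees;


COUNT(*) counts all rows

6


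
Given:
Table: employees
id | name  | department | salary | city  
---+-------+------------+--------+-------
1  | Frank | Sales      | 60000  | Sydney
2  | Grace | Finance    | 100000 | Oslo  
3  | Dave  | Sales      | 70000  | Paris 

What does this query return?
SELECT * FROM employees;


SELECT * returns all 3 rows with all columns

3 rows:
1, Frank, Sales, 60000, Sydney
2, Grace, Finance, 100000, Oslo
3, Dave, Sales, 70000, Paris


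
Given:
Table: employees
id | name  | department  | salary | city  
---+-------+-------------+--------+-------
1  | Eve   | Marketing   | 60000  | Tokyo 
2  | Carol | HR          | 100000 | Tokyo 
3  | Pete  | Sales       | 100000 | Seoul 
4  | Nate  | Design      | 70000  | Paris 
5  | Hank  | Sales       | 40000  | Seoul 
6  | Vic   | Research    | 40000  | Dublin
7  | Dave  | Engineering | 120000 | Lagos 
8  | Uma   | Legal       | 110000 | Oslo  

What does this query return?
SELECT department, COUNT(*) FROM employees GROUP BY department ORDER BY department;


Assigning each row to its department group:
  Eve -> Marketing
  Carol -> HR
  Pete -> Sales
  Nate -> Design
  Hank -> Sales
  Vic -> Research
  Dave -> Engineering
  Uma -> Legal


7 groups:
Design, 1
Engineering, 1
HR, 1
Legal, 1
Marketing, 1
Research, 1
Sales, 2


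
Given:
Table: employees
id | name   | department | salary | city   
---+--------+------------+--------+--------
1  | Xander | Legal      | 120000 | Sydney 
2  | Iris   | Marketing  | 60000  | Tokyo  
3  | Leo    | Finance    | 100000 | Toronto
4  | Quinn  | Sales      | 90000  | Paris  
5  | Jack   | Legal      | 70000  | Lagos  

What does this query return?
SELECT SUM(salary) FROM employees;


SUM(salary) = 120000 + 60000 + 100000 + 90000 + 70000 = 440000

440000


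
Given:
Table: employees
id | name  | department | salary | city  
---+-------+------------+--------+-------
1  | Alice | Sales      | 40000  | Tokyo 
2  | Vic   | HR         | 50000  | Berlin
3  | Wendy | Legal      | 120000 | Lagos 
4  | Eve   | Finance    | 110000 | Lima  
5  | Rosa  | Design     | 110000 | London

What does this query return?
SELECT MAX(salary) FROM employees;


Salaries: 40000, 50000, 120000, 110000, 110000
MAX = 120000

120000


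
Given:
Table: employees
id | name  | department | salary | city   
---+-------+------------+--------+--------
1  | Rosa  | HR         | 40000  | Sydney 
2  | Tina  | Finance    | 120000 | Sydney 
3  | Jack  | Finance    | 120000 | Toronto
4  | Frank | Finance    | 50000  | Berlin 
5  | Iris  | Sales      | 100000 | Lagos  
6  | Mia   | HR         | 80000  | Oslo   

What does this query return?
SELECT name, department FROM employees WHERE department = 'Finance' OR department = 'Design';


Filtering: department = 'Finance' OR 'Design'
Matching: 3 rows

3 rows:
Tina, Finance
Jack, Finance
Frank, Finance


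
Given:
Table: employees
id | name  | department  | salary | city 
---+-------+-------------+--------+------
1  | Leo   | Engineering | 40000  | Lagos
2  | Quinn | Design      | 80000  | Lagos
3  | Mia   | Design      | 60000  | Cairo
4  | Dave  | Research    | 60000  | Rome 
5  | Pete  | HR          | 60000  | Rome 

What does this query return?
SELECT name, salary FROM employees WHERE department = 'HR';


Filtering: department = 'HR'
Matching rows: 1

1 rows:
Pete, 60000


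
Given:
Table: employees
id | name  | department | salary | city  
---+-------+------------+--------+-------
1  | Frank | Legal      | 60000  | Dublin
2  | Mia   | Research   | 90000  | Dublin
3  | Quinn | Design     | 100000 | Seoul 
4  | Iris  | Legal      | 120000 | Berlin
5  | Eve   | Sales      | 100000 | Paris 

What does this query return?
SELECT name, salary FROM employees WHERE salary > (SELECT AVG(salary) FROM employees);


Subquery: AVG(salary) = 94000.0
Filtering: salary > 94000.0
  Quinn (100000) -> MATCH
  Iris (120000) -> MATCH
  Eve (100000) -> MATCH


3 rows:
Quinn, 100000
Iris, 120000
Eve, 100000


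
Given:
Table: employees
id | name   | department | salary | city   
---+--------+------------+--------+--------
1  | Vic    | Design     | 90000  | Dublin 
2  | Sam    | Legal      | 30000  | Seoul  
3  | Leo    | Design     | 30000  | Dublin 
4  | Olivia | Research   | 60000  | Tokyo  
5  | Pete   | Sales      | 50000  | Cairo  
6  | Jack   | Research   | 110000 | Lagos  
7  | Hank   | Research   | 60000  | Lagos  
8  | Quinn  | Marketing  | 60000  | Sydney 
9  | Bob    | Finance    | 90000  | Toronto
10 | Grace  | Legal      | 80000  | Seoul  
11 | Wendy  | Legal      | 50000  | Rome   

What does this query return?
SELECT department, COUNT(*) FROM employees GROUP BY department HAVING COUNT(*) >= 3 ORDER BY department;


Groups with count >= 3:
  Legal: 3 -> PASS
  Research: 3 -> PASS
  Design: 2 -> filtered out
  Finance: 1 -> filtered out
  Marketing: 1 -> filtered out
  Sales: 1 -> filtered out


2 groups:
Legal, 3
Research, 3


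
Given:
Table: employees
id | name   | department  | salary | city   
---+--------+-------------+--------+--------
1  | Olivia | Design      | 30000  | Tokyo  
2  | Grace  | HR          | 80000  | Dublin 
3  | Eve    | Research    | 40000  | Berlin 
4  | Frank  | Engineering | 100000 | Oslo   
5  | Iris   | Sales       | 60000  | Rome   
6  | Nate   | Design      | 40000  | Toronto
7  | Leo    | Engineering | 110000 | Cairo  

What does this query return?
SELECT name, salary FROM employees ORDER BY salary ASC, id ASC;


Sorting by salary ASC, then id ASC for ties

7 rows:
Olivia, 30000
Eve, 40000
Nate, 40000
Iris, 60000
Grace, 80000
Frank, 100000
Leo, 110000


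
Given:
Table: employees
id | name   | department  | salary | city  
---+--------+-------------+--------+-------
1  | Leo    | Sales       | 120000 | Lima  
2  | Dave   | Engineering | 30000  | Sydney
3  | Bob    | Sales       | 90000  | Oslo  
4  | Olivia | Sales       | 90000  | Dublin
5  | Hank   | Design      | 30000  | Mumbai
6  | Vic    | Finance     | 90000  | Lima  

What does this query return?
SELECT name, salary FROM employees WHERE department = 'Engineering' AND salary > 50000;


Filtering: department = 'Engineering' AND salary > 50000
Matching: 0 rows

Empty result set (0 rows)


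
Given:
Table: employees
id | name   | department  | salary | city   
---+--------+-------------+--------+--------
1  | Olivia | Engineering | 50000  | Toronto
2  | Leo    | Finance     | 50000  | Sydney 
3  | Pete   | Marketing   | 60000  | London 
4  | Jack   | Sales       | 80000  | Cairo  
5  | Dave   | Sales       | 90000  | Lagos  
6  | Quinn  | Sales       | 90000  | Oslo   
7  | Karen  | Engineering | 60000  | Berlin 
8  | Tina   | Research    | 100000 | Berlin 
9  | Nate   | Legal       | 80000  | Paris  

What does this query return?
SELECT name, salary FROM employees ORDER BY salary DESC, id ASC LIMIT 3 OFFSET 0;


Sort by salary DESC (id ASC tiebreak), then skip 0 and take 3
Rows 1 through 3

3 rows:
Tina, 100000
Dave, 90000
Quinn, 90000


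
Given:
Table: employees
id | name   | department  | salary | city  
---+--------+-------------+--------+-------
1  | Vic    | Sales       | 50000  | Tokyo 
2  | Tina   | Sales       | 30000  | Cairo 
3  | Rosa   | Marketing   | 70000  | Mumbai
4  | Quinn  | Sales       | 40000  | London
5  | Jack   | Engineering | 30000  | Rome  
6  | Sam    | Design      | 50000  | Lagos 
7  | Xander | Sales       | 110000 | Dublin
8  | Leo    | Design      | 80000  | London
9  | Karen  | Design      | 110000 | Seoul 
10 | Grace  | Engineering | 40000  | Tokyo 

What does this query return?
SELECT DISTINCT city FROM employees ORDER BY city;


All 'city' values (row order): Tokyo, Cairo, Mumbai, London, Rome, Lagos, Dublin, London, Seoul, Tokyo
Removing duplicates leaves 8 unique value(s).

8 values:
Cairo
Dublin
Lagos
London
Mumbai
Rome
Seoul
Tokyo


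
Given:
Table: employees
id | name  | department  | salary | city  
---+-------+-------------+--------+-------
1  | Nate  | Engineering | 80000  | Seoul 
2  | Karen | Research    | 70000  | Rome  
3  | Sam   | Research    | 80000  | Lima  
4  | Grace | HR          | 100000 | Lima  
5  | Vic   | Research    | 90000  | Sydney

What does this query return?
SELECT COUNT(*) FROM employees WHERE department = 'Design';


Counting rows where department = 'Design'


0


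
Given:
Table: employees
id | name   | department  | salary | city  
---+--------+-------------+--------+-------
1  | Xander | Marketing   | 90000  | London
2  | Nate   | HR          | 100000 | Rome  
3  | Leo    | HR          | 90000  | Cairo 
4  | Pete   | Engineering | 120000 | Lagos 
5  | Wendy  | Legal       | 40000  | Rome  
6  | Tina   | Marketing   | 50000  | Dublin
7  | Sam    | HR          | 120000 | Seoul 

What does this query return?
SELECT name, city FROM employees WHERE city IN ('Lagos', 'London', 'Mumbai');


Filtering: city IN ('Lagos', 'London', 'Mumbai')
Matching: 2 rows

2 rows:
Xander, London
Pete, Lagos


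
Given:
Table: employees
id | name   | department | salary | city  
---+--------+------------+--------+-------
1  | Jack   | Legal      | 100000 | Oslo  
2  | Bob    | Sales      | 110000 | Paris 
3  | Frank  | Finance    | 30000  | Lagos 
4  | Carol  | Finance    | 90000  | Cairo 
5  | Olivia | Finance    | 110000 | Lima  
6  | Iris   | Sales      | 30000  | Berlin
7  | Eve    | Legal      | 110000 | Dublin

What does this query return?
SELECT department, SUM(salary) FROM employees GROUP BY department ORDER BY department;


Summing salary within each department:
  Finance: 30000 + 90000 + 110000 = 230000
  Legal: 100000 + 110000 = 210000
  Sales: 110000 + 30000 = 140000


3 groups:
Finance, 230000
Legal, 210000
Sales, 140000


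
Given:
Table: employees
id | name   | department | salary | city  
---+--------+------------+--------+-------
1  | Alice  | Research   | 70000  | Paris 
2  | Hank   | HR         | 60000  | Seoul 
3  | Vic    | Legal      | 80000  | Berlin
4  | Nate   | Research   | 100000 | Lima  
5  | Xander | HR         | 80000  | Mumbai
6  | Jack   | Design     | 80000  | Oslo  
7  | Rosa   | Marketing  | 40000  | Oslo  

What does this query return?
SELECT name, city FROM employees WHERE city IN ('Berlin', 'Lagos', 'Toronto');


Filtering: city IN ('Berlin', 'Lagos', 'Toronto')
Matching: 1 rows

1 rows:
Vic, Berlin


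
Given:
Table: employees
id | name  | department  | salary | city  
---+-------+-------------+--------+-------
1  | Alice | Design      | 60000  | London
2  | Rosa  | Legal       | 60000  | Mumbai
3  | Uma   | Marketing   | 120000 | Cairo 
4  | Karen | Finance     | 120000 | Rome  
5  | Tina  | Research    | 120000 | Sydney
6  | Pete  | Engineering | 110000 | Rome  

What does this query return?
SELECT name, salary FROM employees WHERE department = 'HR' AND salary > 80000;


Filtering: department = 'HR' AND salary > 80000
Matching: 0 rows

Empty result set (0 rows)


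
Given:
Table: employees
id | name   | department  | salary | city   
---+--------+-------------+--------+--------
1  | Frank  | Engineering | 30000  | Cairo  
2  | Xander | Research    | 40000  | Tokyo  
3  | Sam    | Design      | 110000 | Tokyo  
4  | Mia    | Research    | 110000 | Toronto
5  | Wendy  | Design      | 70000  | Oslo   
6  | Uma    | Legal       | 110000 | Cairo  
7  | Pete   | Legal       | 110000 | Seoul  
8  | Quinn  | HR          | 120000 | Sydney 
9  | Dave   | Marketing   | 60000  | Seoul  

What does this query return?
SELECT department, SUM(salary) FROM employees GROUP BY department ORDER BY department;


Summing salary within each department:
  Design: 110000 + 70000 = 180000
  Engineering: 30000 = 30000
  HR: 120000 = 120000
  Legal: 110000 + 110000 = 220000
  Marketing: 60000 = 60000
  Research: 40000 + 110000 = 150000


6 groups:
Design, 180000
Engineering, 30000
HR, 120000
Legal, 220000
Marketing, 60000
Research, 150000


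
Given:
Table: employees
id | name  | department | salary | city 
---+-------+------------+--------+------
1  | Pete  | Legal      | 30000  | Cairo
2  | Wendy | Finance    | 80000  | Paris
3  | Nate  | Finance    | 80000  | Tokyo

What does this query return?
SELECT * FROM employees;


SELECT * returns all 3 rows with all columns

3 rows:
1, Pete, Legal, 30000, Cairo
2, Wendy, Finance, 80000, Paris
3, Nate, Finance, 80000, Tokyo


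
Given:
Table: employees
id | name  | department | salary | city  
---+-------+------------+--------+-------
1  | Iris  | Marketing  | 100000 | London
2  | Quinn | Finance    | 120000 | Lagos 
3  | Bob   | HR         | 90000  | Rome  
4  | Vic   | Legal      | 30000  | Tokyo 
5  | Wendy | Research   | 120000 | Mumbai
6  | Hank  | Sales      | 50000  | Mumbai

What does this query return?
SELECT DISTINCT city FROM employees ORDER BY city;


All 'city' values (row order): London, Lagos, Rome, Tokyo, Mumbai, Mumbai
Removing duplicates leaves 5 unique value(s).

5 values:
Lagos
London
Mumbai
Rome
Tokyo


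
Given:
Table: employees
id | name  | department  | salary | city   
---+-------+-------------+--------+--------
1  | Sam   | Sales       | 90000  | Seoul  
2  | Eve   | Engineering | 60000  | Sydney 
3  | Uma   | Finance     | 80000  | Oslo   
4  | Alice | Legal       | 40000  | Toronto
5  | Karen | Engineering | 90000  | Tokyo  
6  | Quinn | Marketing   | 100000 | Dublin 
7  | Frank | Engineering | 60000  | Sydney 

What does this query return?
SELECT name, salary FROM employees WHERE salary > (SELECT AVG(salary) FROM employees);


Subquery: AVG(salary) = 74285.71
Filtering: salary > 74285.71
  Sam (90000) -> MATCH
  Uma (80000) -> MATCH
  Karen (90000) -> MATCH
  Quinn (100000) -> MATCH


4 rows:
Sam, 90000
Uma, 80000
Karen, 90000
Quinn, 100000


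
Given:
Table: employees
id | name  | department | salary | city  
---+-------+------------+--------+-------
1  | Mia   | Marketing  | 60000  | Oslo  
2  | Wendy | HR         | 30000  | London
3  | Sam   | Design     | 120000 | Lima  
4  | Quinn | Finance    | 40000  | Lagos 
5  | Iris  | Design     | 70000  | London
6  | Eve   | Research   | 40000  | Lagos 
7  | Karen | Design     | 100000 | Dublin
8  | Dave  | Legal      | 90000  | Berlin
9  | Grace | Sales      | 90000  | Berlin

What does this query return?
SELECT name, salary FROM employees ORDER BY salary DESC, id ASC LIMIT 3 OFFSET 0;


Sort by salary DESC (id ASC tiebreak), then skip 0 and take 3
Rows 1 through 3

3 rows:
Sam, 120000
Karen, 100000
Dave, 90000


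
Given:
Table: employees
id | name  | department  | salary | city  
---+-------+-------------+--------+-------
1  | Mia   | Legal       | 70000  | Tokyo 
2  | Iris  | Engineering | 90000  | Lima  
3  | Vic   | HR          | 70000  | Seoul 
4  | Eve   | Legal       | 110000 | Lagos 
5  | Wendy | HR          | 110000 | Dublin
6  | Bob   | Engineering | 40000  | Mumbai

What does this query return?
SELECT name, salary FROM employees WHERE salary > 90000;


Filtering: salary > 90000
Matching: 2 rows

2 rows:
Eve, 110000
Wendy, 110000


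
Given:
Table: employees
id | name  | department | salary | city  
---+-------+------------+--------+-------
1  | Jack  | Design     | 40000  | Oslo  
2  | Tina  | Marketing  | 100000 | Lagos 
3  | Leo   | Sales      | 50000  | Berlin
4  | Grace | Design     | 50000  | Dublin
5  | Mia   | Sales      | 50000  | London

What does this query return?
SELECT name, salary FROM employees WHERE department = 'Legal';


Filtering: department = 'Legal'
Matching rows: 0

Empty result set (0 rows)


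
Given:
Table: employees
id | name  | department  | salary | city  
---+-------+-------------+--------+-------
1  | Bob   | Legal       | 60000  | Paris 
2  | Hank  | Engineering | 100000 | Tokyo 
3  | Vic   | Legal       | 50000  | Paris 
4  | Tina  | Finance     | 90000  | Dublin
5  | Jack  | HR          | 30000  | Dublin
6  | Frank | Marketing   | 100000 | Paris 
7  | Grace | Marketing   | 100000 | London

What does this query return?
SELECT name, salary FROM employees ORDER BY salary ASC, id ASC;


Sorting by salary ASC, then id ASC for ties

7 rows:
Jack, 30000
Vic, 50000
Bob, 60000
Tina, 90000
Hank, 100000
Frank, 100000
Grace, 100000


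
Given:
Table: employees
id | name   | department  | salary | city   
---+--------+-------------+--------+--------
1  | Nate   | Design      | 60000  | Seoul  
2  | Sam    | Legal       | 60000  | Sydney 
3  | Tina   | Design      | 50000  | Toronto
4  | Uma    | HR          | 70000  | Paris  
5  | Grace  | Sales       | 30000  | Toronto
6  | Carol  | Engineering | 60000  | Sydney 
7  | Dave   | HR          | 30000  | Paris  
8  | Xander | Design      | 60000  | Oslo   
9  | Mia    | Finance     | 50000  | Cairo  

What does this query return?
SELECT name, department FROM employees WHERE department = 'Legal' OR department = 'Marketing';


Filtering: department = 'Legal' OR 'Marketing'
Matching: 1 rows

1 rows:
Sam, Legal


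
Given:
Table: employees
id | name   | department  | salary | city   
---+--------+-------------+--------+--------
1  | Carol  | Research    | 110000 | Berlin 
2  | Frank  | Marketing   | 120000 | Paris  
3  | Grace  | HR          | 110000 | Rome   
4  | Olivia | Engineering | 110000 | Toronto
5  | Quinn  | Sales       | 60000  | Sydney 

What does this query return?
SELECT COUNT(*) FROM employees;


COUNT(*) counts all rows

5


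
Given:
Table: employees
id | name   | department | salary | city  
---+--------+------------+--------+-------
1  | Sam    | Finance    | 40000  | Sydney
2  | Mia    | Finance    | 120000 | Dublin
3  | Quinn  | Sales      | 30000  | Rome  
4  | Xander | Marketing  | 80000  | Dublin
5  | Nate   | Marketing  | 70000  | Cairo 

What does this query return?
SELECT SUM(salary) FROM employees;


SUM(salary) = 40000 + 120000 + 30000 + 80000 + 70000 = 340000

340000


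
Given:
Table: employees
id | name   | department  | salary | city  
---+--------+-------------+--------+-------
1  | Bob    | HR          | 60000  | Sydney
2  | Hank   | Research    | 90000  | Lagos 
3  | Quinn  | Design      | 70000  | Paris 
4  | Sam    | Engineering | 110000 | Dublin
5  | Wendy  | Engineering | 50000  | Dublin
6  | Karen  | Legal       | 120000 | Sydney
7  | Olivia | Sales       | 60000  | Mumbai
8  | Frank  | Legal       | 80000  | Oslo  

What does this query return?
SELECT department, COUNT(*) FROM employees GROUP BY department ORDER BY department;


Assigning each row to its department group:
  Bob -> HR
  Hank -> Research
  Quinn -> Design
  Sam -> Engineering
  Wendy -> Engineering
  Karen -> Legal
  Olivia -> Sales
  Frank -> Legal


6 groups:
Design, 1
Engineering, 2
HR, 1
Legal, 2
Research, 1
Sales, 1
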